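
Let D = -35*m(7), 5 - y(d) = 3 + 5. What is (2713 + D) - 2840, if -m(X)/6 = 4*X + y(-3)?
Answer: 5123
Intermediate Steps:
y(d) = -3 (y(d) = 5 - (3 + 5) = 5 - 1*8 = 5 - 8 = -3)
m(X) = 18 - 24*X (m(X) = -6*(4*X - 3) = -6*(-3 + 4*X) = 18 - 24*X)
D = 5250 (D = -35*(18 - 24*7) = -35*(18 - 168) = -35*(-150) = 5250)
(2713 + D) - 2840 = (2713 + 5250) - 2840 = 7963 - 2840 = 5123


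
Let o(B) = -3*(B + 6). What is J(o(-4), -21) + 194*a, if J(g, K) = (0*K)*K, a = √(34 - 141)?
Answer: 194*I*√107 ≈ 2006.8*I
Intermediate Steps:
a = I*√107 (a = √(-107) = I*√107 ≈ 10.344*I)
o(B) = -18 - 3*B (o(B) = -3*(6 + B) = -18 - 3*B)
J(g, K) = 0 (J(g, K) = 0*K = 0)
J(o(-4), -21) + 194*a = 0 + 194*(I*√107) = 0 + 194*I*√107 = 194*I*√107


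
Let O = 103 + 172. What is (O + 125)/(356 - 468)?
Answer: -25/7 ≈ -3.5714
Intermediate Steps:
O = 275
(O + 125)/(356 - 468) = (275 + 125)/(356 - 468) = 400/(-112) = 400*(-1/112) = -25/7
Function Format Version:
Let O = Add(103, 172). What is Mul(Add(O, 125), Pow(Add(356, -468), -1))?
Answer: Rational(-25, 7) ≈ -3.5714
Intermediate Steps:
O = 275
Mul(Add(O, 125), Pow(Add(356, -468), -1)) = Mul(Add(275, 125), Pow(Add(356, -468), -1)) = Mul(400, Pow(-112, -1)) = Mul(400, Rational(-1, 112)) = Rational(-25, 7)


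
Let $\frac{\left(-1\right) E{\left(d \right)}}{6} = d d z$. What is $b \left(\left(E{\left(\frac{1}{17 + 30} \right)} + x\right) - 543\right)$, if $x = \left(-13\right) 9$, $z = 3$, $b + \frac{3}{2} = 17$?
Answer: $- \frac{22598349}{2209} \approx -10230.0$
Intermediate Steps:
$b = \frac{31}{2}$ ($b = - \frac{3}{2} + 17 = \frac{31}{2} \approx 15.5$)
$x = -117$
$E{\left(d \right)} = - 18 d^{2}$ ($E{\left(d \right)} = - 6 d d 3 = - 6 d^{2} \cdot 3 = - 6 \cdot 3 d^{2} = - 18 d^{2}$)
$b \left(\left(E{\left(\frac{1}{17 + 30} \right)} + x\right) - 543\right) = \frac{31 \left(\left(- 18 \left(\frac{1}{17 + 30}\right)^{2} - 117\right) - 543\right)}{2} = \frac{31 \left(\left(- 18 \left(\frac{1}{47}\right)^{2} - 117\right) - 543\right)}{2} = \frac{31 \left(\left(- \frac{18}{2209} - 117\right) - 543\right)}{2} = \frac{31 \left(- \frac{258471}{2209} - 543\right)}{2} = \frac{31}{2} \left(- \frac{1457958}{2209}\right) = - \frac{22598349}{2209}$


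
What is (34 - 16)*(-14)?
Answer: -252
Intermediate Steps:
(34 - 16)*(-14) = 18*(-14) = -252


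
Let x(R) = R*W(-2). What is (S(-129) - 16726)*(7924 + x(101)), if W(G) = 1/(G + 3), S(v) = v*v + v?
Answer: -1717350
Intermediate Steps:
S(v) = v + v**2 (S(v) = v**2 + v = v + v**2)
W(G) = 1/(3 + G)
x(R) = R (x(R) = R/(3 - 2) = R/1 = R*1 = R)
(S(-129) - 16726)*(7924 + x(101)) = (-129*(1 - 129) - 16726)*(7924 + 101) = (-129*(-128) - 16726)*8025 = (16512 - 16726)*8025 = -214*8025 = -1717350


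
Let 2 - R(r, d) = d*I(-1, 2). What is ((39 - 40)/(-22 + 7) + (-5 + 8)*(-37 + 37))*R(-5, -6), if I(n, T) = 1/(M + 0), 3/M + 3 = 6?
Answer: 8/15 ≈ 0.53333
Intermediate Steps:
M = 1 (M = 3/(-3 + 6) = 3/3 = 3*(⅓) = 1)
I(n, T) = 1 (I(n, T) = 1/(1 + 0) = 1/1 = 1)
R(r, d) = 2 - d
((39 - 40)/(-22 + 7) + (-5 + 8)*(-37 + 37))*R(-5, -6) = ((39 - 40)/(-22 + 7) + (-5 + 8)*(-37 + 37))*(2 - 1*(-6)) = (-1/(-15) + 3*0)*(2 + 6) = (-1*(-1/15) + 0)*8 = (1/15 + 0)*8 = (1/15)*8 = 8/15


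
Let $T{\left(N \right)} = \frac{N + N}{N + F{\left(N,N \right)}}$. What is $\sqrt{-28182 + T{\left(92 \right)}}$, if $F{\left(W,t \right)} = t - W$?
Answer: $2 i \sqrt{7045} \approx 167.87 i$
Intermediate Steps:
$T{\left(N \right)} = 2$ ($T{\left(N \right)} = \frac{N + N}{N + \left(N - N\right)} = \frac{2 N}{N + 0} = \frac{2 N}{N} = 2$)
$\sqrt{-28182 + T{\left(92 \right)}} = \sqrt{-28182 + 2} = \sqrt{-28180} = 2 i \sqrt{7045}$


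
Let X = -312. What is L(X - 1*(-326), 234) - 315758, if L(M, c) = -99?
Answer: -315857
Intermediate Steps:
L(X - 1*(-326), 234) - 315758 = -99 - 315758 = -315857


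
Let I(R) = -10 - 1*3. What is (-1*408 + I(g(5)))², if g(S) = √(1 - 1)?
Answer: 177241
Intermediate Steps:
g(S) = 0 (g(S) = √0 = 0)
I(R) = -13 (I(R) = -10 - 3 = -13)
(-1*408 + I(g(5)))² = (-1*408 - 13)² = (-408 - 13)² = (-421)² = 177241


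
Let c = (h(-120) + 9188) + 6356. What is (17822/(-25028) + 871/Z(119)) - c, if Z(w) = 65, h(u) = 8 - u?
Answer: -979803157/62570 ≈ -15659.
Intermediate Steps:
c = 15672 (c = ((8 - 1*(-120)) + 9188) + 6356 = ((8 + 120) + 9188) + 6356 = (128 + 9188) + 6356 = 9316 + 6356 = 15672)
(17822/(-25028) + 871/Z(119)) - c = (17822/(-25028) + 871/65) - 1*15672 = (17822*(-1/25028) + 871*(1/65)) - 15672 = (-8911/12514 + 67/5) - 15672 = 793883/62570 - 15672 = -979803157/62570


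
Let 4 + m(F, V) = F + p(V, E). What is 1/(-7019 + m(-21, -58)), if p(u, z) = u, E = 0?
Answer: -1/7102 ≈ -0.00014081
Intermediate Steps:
m(F, V) = -4 + F + V (m(F, V) = -4 + (F + V) = -4 + F + V)
1/(-7019 + m(-21, -58)) = 1/(-7019 + (-4 - 21 - 58)) = 1/(-7019 - 83) = 1/(-7102) = -1/7102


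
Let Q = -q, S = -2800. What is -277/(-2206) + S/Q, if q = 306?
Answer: 3130781/337518 ≈ 9.2759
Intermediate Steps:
Q = -306 (Q = -1*306 = -306)
-277/(-2206) + S/Q = -277/(-2206) - 2800/(-306) = -277*(-1/2206) - 2800*(-1/306) = 277/2206 + 1400/153 = 3130781/337518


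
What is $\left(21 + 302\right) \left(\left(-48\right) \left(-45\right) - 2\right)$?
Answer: $697034$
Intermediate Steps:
$\left(21 + 302\right) \left(\left(-48\right) \left(-45\right) - 2\right) = 323 \left(2160 - 2\right) = 323 \cdot 2158 = 697034$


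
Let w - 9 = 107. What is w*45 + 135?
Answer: 5355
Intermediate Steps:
w = 116 (w = 9 + 107 = 116)
w*45 + 135 = 116*45 + 135 = 5220 + 135 = 5355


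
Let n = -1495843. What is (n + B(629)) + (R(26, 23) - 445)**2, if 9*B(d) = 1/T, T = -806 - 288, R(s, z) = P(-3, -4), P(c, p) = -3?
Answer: -12751938595/9846 ≈ -1.2951e+6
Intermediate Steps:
R(s, z) = -3
T = -1094
B(d) = -1/9846 (B(d) = (1/9)/(-1094) = (1/9)*(-1/1094) = -1/9846)
(n + B(629)) + (R(26, 23) - 445)**2 = (-1495843 - 1/9846) + (-3 - 445)**2 = -14728070179/9846 + (-448)**2 = -14728070179/9846 + 200704 = -12751938595/9846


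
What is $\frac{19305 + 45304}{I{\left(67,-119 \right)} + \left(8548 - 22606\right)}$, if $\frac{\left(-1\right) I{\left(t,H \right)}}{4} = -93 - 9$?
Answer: $- \frac{64609}{13650} \approx -4.7333$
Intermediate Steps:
$I{\left(t,H \right)} = 408$ ($I{\left(t,H \right)} = - 4 \left(-93 - 9\right) = \left(-4\right) \left(-102\right) = 408$)
$\frac{19305 + 45304}{I{\left(67,-119 \right)} + \left(8548 - 22606\right)} = \frac{19305 + 45304}{408 + \left(8548 - 22606\right)} = \frac{64609}{408 + \left(8548 - 22606\right)} = \frac{64609}{408 - 14058} = \frac{64609}{-13650} = 64609 \left(- \frac{1}{13650}\right) = - \frac{64609}{13650}$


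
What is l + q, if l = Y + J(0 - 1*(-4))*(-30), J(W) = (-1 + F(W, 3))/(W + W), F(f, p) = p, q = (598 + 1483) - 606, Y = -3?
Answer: 2929/2 ≈ 1464.5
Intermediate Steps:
q = 1475 (q = 2081 - 606 = 1475)
J(W) = 1/W (J(W) = (-1 + 3)/(W + W) = 2/((2*W)) = 2*(1/(2*W)) = 1/W)
l = -21/2 (l = -3 - 30/(0 - 1*(-4)) = -3 - 30/(0 + 4) = -3 - 30/4 = -3 + (1/4)*(-30) = -3 - 15/2 = -21/2 ≈ -10.500)
l + q = -21/2 + 1475 = 2929/2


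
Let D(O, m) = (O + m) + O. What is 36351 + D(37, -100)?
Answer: 36325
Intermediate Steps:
D(O, m) = m + 2*O
36351 + D(37, -100) = 36351 + (-100 + 2*37) = 36351 + (-100 + 74) = 36351 - 26 = 36325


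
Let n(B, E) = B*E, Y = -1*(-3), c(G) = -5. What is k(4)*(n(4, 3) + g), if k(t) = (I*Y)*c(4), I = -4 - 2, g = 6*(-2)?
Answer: 0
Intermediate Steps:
g = -12
I = -6
Y = 3
k(t) = 90 (k(t) = -6*3*(-5) = -18*(-5) = 90)
k(4)*(n(4, 3) + g) = 90*(4*3 - 12) = 90*(12 - 12) = 90*0 = 0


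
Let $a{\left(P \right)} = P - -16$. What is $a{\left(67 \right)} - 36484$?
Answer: $-36401$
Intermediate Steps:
$a{\left(P \right)} = 16 + P$ ($a{\left(P \right)} = P + 16 = 16 + P$)
$a{\left(67 \right)} - 36484 = \left(16 + 67\right) - 36484 = 83 - 36484 = -36401$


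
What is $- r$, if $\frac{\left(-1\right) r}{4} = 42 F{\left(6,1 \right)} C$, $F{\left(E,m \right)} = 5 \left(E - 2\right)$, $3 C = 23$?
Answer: $25760$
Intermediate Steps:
$C = \frac{23}{3}$ ($C = \frac{1}{3} \cdot 23 = \frac{23}{3} \approx 7.6667$)
$F{\left(E,m \right)} = -10 + 5 E$ ($F{\left(E,m \right)} = 5 \left(-2 + E\right) = -10 + 5 E$)
$r = -25760$ ($r = - 4 \cdot 42 \left(-10 + 5 \cdot 6\right) \frac{23}{3} = - 4 \cdot 42 \left(-10 + 30\right) \frac{23}{3} = - 4 \cdot 42 \cdot 20 \cdot \frac{23}{3} = - 4 \cdot 840 \cdot \frac{23}{3} = \left(-4\right) 6440 = -25760$)
$- r = \left(-1\right) \left(-25760\right) = 25760$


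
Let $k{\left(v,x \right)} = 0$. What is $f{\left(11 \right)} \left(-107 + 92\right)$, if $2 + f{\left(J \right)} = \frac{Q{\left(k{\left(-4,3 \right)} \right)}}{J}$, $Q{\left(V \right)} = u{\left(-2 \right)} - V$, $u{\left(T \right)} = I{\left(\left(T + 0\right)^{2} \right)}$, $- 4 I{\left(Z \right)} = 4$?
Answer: $\frac{345}{11} \approx 31.364$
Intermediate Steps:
$I{\left(Z \right)} = -1$ ($I{\left(Z \right)} = \left(- \frac{1}{4}\right) 4 = -1$)
$u{\left(T \right)} = -1$
$Q{\left(V \right)} = -1 - V$
$f{\left(J \right)} = -2 - \frac{1}{J}$ ($f{\left(J \right)} = -2 + \frac{-1 - 0}{J} = -2 + \frac{-1 + 0}{J} = -2 - \frac{1}{J}$)
$f{\left(11 \right)} \left(-107 + 92\right) = \left(-2 - \frac{1}{11}\right) \left(-107 + 92\right) = \left(-2 - \frac{1}{11}\right) \left(-15\right) = \left(- \frac{23}{11}\right) \left(-15\right) = \frac{345}{11}$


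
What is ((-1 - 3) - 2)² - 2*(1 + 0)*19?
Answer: -2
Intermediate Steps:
((-1 - 3) - 2)² - 2*(1 + 0)*19 = (-4 - 2)² - 2*1*19 = (-6)² - 2*19 = 36 - 38 = -2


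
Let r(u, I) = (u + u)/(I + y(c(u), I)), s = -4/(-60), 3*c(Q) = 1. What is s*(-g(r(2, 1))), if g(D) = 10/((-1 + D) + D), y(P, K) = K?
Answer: -2/9 ≈ -0.22222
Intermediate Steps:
c(Q) = ⅓ (c(Q) = (⅓)*1 = ⅓)
s = 1/15 (s = -4*(-1/60) = 1/15 ≈ 0.066667)
r(u, I) = u/I (r(u, I) = (u + u)/(I + I) = (2*u)/((2*I)) = (2*u)*(1/(2*I)) = u/I)
g(D) = 10/(-1 + 2*D)
s*(-g(r(2, 1))) = (-10/(-1 + 2*(2/1)))/15 = (-10/(-1 + 2*(2*1)))/15 = (-10/(-1 + 2*2))/15 = (-10/(-1 + 4))/15 = (-10/3)/15 = (-1*10/3)/15 = (1/15)*(-10/3) = -2/9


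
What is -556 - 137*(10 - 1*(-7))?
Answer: -2885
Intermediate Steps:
-556 - 137*(10 - 1*(-7)) = -556 - 137*(10 + 7) = -556 - 137*17 = -556 - 2329 = -2885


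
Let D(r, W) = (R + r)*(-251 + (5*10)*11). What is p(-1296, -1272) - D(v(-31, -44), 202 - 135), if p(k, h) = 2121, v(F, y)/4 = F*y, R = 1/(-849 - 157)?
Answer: -1638998039/1006 ≈ -1.6292e+6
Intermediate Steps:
R = -1/1006 (R = 1/(-1006) = -1/1006 ≈ -0.00099404)
v(F, y) = 4*F*y (v(F, y) = 4*(F*y) = 4*F*y)
D(r, W) = -299/1006 + 299*r (D(r, W) = (-1/1006 + r)*(-251 + (5*10)*11) = (-1/1006 + r)*(-251 + 50*11) = (-1/1006 + r)*(-251 + 550) = (-1/1006 + r)*299 = -299/1006 + 299*r)
p(-1296, -1272) - D(v(-31, -44), 202 - 135) = 2121 - (-299/1006 + 299*(4*(-31)*(-44))) = 2121 - (-299/1006 + 299*5456) = 2121 - (-299/1006 + 1631344) = 2121 - 1*1641131765/1006 = 2121 - 1641131765/1006 = -1638998039/1006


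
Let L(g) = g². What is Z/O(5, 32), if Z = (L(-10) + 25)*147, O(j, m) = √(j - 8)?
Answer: -6125*I*√3 ≈ -10609.0*I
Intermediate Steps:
O(j, m) = √(-8 + j)
Z = 18375 (Z = ((-10)² + 25)*147 = (100 + 25)*147 = 125*147 = 18375)
Z/O(5, 32) = 18375/(√(-8 + 5)) = 18375/(√(-3)) = 18375/((I*√3)) = 18375*(-I*√3/3) = -6125*I*√3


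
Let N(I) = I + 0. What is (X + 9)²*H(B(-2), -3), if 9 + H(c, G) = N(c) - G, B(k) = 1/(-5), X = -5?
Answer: -496/5 ≈ -99.200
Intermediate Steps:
N(I) = I
B(k) = -⅕
H(c, G) = -9 + c - G (H(c, G) = -9 + (c - G) = -9 + c - G)
(X + 9)²*H(B(-2), -3) = (-5 + 9)²*(-9 - ⅕ - 1*(-3)) = 4²*(-9 - ⅕ + 3) = 16*(-31/5) = -496/5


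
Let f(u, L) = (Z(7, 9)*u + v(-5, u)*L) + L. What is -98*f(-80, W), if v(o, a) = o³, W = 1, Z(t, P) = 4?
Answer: 43512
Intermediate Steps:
f(u, L) = -124*L + 4*u (f(u, L) = (4*u + (-5)³*L) + L = (4*u - 125*L) + L = (-125*L + 4*u) + L = -124*L + 4*u)
-98*f(-80, W) = -98*(-124*1 + 4*(-80)) = -98*(-124 - 320) = -98*(-444) = 43512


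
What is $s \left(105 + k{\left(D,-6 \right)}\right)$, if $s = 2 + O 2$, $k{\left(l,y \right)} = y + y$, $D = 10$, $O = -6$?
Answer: $-930$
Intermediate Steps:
$k{\left(l,y \right)} = 2 y$
$s = -10$ ($s = 2 - 12 = -10$)
$s \left(105 + k{\left(D,-6 \right)}\right) = - 10 \left(105 + 2 \left(-6\right)\right) = - 10 \left(105 - 12\right) = \left(-10\right) 93 = -930$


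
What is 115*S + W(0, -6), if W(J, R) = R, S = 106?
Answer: 12184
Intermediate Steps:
115*S + W(0, -6) = 115*106 - 6 = 12190 - 6 = 12184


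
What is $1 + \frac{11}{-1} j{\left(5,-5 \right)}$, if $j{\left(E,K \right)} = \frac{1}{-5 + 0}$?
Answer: $\frac{16}{5} \approx 3.2$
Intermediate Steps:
$j{\left(E,K \right)} = - \frac{1}{5}$ ($j{\left(E,K \right)} = \frac{1}{-5} = - \frac{1}{5}$)
$1 + \frac{11}{-1} j{\left(5,-5 \right)} = 1 + \frac{11}{-1} \left(- \frac{1}{5}\right) = 1 + 11 \left(-1\right) \left(- \frac{1}{5}\right) = 1 - - \frac{11}{5} = 1 + \frac{11}{5} = \frac{16}{5}$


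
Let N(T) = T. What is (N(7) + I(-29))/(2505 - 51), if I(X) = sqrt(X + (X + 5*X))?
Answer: 7/2454 + I*sqrt(203)/2454 ≈ 0.0028525 + 0.005806*I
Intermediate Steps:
I(X) = sqrt(7)*sqrt(X) (I(X) = sqrt(X + 6*X) = sqrt(7*X) = sqrt(7)*sqrt(X))
(N(7) + I(-29))/(2505 - 51) = (7 + sqrt(7)*sqrt(-29))/(2505 - 51) = (7 + sqrt(7)*(I*sqrt(29)))/2454 = (7 + I*sqrt(203))*(1/2454) = 7/2454 + I*sqrt(203)/2454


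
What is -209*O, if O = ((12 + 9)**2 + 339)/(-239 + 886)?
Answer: -163020/647 ≈ -251.96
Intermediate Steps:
O = 780/647 (O = (21**2 + 339)/647 = (441 + 339)*(1/647) = 780*(1/647) = 780/647 ≈ 1.2056)
-209*O = -209*780/647 = -163020/647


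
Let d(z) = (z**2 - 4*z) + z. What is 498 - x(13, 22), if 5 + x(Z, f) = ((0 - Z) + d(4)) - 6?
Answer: 518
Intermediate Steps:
d(z) = z**2 - 3*z
x(Z, f) = -7 - Z (x(Z, f) = -5 + (((0 - Z) + 4*(-3 + 4)) - 6) = -5 + ((-Z + 4*1) - 6) = -5 + ((-Z + 4) - 6) = -5 + ((4 - Z) - 6) = -5 + (-2 - Z) = -7 - Z)
498 - x(13, 22) = 498 - (-7 - 1*13) = 498 - (-7 - 13) = 498 - 1*(-20) = 498 + 20 = 518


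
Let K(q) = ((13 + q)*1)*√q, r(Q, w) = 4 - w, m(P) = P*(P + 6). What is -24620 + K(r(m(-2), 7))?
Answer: -24620 + 10*I*√3 ≈ -24620.0 + 17.32*I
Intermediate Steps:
m(P) = P*(6 + P)
K(q) = √q*(13 + q) (K(q) = (13 + q)*√q = √q*(13 + q))
-24620 + K(r(m(-2), 7)) = -24620 + √(4 - 1*7)*(13 + (4 - 1*7)) = -24620 + √(4 - 7)*(13 + (4 - 7)) = -24620 + √(-3)*(13 - 3) = -24620 + (I*√3)*10 = -24620 + 10*I*√3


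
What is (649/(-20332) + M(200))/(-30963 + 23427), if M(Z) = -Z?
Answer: 1355683/51073984 ≈ 0.026543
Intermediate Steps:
(649/(-20332) + M(200))/(-30963 + 23427) = (649/(-20332) - 1*200)/(-30963 + 23427) = (649*(-1/20332) - 200)/(-7536) = (-649/20332 - 200)*(-1/7536) = -4067049/20332*(-1/7536) = 1355683/51073984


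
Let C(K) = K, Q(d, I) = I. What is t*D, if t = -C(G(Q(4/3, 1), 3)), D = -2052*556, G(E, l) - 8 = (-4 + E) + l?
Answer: 9127296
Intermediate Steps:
G(E, l) = 4 + E + l (G(E, l) = 8 + ((-4 + E) + l) = 8 + (-4 + E + l) = 4 + E + l)
D = -1140912
t = -8 (t = -(4 + 1 + 3) = -1*8 = -8)
t*D = -8*(-1140912) = 9127296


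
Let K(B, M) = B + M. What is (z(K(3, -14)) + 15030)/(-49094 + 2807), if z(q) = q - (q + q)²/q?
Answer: -5021/15429 ≈ -0.32543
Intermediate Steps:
z(q) = -3*q (z(q) = q - (2*q)²/q = q - 4*q²/q = q - 4*q = -3*q)
(z(K(3, -14)) + 15030)/(-49094 + 2807) = (-3*(3 - 14) + 15030)/(-49094 + 2807) = (-3*(-11) + 15030)/(-46287) = (33 + 15030)*(-1/46287) = 15063*(-1/46287) = -5021/15429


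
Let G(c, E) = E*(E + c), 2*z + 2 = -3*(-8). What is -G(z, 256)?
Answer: -68352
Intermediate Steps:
z = 11 (z = -1 + (-3*(-8))/2 = -1 + (½)*24 = -1 + 12 = 11)
-G(z, 256) = -256*(256 + 11) = -256*267 = -1*68352 = -68352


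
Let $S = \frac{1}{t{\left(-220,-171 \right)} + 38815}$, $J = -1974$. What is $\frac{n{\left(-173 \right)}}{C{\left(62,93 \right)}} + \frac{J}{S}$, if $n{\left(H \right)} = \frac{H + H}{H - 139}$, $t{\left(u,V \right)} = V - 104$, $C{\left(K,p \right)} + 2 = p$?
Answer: $- \frac{1080002719987}{14196} \approx -7.6078 \cdot 10^{7}$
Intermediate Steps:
$C{\left(K,p \right)} = -2 + p$
$t{\left(u,V \right)} = -104 + V$ ($t{\left(u,V \right)} = V - 104 = -104 + V$)
$n{\left(H \right)} = \frac{2 H}{-139 + H}$
$S = \frac{1}{38540}$ ($S = \frac{1}{\left(-104 - 171\right) + 38815} = \frac{1}{-275 + 38815} = \frac{1}{38540} \approx 2.5947 \cdot 10^{-5}$)
$\frac{n{\left(-173 \right)}}{C{\left(62,93 \right)}} + \frac{J}{S} = \frac{2 \left(-173\right) \frac{1}{-139 - 173}}{-2 + 93} - 1974 \frac{1}{\frac{1}{38540}} = \frac{2 \left(-173\right) \frac{1}{-312}}{91} - 76077960 = 2 \left(-173\right) \left(- \frac{1}{312}\right) \frac{1}{91} - 76077960 = \frac{173}{156} \cdot \frac{1}{91} - 76077960 = \frac{173}{14196} - 76077960 = - \frac{1080002719987}{14196}$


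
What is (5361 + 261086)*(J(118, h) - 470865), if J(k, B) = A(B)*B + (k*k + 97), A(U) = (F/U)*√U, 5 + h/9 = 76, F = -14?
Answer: -121724713268 - 11190774*√71 ≈ -1.2182e+11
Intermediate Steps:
h = 639 (h = -45 + 9*76 = -45 + 684 = 639)
A(U) = -14/√U (A(U) = (-14/U)*√U = -14/√U)
J(k, B) = 97 + k² - 14*√B (J(k, B) = (-14/√B)*B + (k*k + 97) = -14*√B + (k² + 97) = -14*√B + (97 + k²) = 97 + k² - 14*√B)
(5361 + 261086)*(J(118, h) - 470865) = (5361 + 261086)*((97 + 118² - 42*√71) - 470865) = 266447*((97 + 13924 - 42*√71) - 470865) = 266447*((14021 - 42*√71) - 470865) = 266447*(-456844 - 42*√71) = -121724713268 - 11190774*√71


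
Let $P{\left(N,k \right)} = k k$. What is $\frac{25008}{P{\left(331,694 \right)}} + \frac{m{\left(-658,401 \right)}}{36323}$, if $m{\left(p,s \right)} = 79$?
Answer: $\frac{236603707}{4373616107} \approx 0.054098$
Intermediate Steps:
$P{\left(N,k \right)} = k^{2}$
$\frac{25008}{P{\left(331,694 \right)}} + \frac{m{\left(-658,401 \right)}}{36323} = \frac{25008}{694^{2}} + \frac{79}{36323} = \frac{25008}{481636} + 79 \cdot \frac{1}{36323} = 25008 \cdot \frac{1}{481636} + \frac{79}{36323} = \frac{6252}{120409} + \frac{79}{36323} = \frac{236603707}{4373616107}$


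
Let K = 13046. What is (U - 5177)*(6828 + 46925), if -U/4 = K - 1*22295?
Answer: 1710366707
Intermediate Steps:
U = 36996 (U = -4*(13046 - 1*22295) = -4*(13046 - 22295) = -4*(-9249) = 36996)
(U - 5177)*(6828 + 46925) = (36996 - 5177)*(6828 + 46925) = 31819*53753 = 1710366707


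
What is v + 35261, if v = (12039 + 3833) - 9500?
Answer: 41633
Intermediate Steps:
v = 6372 (v = 15872 - 9500 = 6372)
v + 35261 = 6372 + 35261 = 41633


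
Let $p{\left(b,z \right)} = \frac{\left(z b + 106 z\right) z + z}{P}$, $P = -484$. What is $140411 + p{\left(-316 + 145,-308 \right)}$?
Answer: $\frac{1684668}{11} \approx 1.5315 \cdot 10^{5}$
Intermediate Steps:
$p{\left(b,z \right)} = - \frac{z}{484} - \frac{z \left(106 z + b z\right)}{484}$ ($p{\left(b,z \right)} = \frac{\left(z b + 106 z\right) z + z}{-484} = \left(\left(b z + 106 z\right) z + z\right) \left(- \frac{1}{484}\right) = \left(\left(106 z + b z\right) z + z\right) \left(- \frac{1}{484}\right) = \left(z \left(106 z + b z\right) + z\right) \left(- \frac{1}{484}\right) = \left(z + z \left(106 z + b z\right)\right) \left(- \frac{1}{484}\right) = - \frac{z}{484} - \frac{z \left(106 z + b z\right)}{484}$)
$140411 + p{\left(-316 + 145,-308 \right)} = 140411 - - \frac{7 \left(1 + 106 \left(-308\right) + \left(-316 + 145\right) \left(-308\right)\right)}{11} = 140411 - - \frac{7 \left(1 - 32648 - -52668\right)}{11} = 140411 - - \frac{7 \left(1 - 32648 + 52668\right)}{11} = 140411 - \left(- \frac{7}{11}\right) 20021 = 140411 + \frac{140147}{11} = \frac{1684668}{11}$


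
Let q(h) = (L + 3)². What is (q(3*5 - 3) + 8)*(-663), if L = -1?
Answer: -7956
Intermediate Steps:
q(h) = 4 (q(h) = (-1 + 3)² = 2² = 4)
(q(3*5 - 3) + 8)*(-663) = (4 + 8)*(-663) = 12*(-663) = -7956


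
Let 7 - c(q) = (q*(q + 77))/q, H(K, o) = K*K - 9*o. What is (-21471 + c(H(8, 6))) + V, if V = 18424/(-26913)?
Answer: -580020487/26913 ≈ -21552.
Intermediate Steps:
H(K, o) = K² - 9*o
V = -18424/26913 (V = 18424*(-1/26913) = -18424/26913 ≈ -0.68458)
c(q) = -70 - q (c(q) = 7 - q*(q + 77)/q = 7 - q*(77 + q)/q = 7 - (77 + q) = 7 + (-77 - q) = -70 - q)
(-21471 + c(H(8, 6))) + V = (-21471 + (-70 - (8² - 9*6))) - 18424/26913 = (-21471 + (-70 - (64 - 54))) - 18424/26913 = (-21471 + (-70 - 1*10)) - 18424/26913 = (-21471 + (-70 - 10)) - 18424/26913 = (-21471 - 80) - 18424/26913 = -21551 - 18424/26913 = -580020487/26913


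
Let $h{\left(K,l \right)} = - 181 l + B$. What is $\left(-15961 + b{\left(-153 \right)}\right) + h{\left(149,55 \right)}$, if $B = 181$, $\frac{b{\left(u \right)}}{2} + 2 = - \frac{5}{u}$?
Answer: $- \frac{3938057}{153} \approx -25739.0$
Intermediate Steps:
$b{\left(u \right)} = -4 - \frac{10}{u}$ ($b{\left(u \right)} = -4 + 2 \left(- \frac{5}{u}\right) = -4 - \frac{10}{u}$)
$h{\left(K,l \right)} = 181 - 181 l$ ($h{\left(K,l \right)} = - 181 l + 181 = 181 - 181 l$)
$\left(-15961 + b{\left(-153 \right)}\right) + h{\left(149,55 \right)} = \left(-15961 - \left(4 + \frac{10}{-153}\right)\right) + \left(181 - 9955\right) = \left(-15961 - \frac{602}{153}\right) + \left(181 - 9955\right) = \left(-15961 + \left(-4 + \frac{10}{153}\right)\right) - 9774 = \left(-15961 - \frac{602}{153}\right) - 9774 = - \frac{2442635}{153} - 9774 = - \frac{3938057}{153}$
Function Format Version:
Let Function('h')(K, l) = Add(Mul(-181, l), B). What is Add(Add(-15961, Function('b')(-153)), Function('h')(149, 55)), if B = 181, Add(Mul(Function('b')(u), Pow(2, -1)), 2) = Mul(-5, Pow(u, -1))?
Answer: Rational(-3938057, 153) ≈ -25739.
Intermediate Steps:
Function('b')(u) = Add(-4, Mul(-10, Pow(u, -1))) (Function('b')(u) = Add(-4, Mul(2, Mul(-5, Pow(u, -1)))) = Add(-4, Mul(-10, Pow(u, -1))))
Function('h')(K, l) = Add(181, Mul(-181, l)) (Function('h')(K, l) = Add(Mul(-181, l), 181) = Add(181, Mul(-181, l)))
Add(Add(-15961, Function('b')(-153)), Function('h')(149, 55)) = Add(Add(-15961, Add(-4, Mul(-10, Pow(-153, -1)))), Add(181, Mul(-181, 55))) = Add(Add(-15961, Add(-4, Mul(-10, Rational(-1, 153)))), Add(181, -9955)) = Add(Add(-15961, Add(-4, Rational(10, 153))), -9774) = Add(Add(-15961, Rational(-602, 153)), -9774) = Add(Rational(-2442635, 153), -9774) = Rational(-3938057, 153)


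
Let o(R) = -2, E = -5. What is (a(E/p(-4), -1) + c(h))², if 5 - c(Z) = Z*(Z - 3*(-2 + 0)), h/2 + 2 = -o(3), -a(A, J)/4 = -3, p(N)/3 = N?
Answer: 289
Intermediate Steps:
p(N) = 3*N
a(A, J) = 12 (a(A, J) = -4*(-3) = 12)
h = 0 (h = -4 + 2*(-1*(-2)) = -4 + 2*2 = -4 + 4 = 0)
c(Z) = 5 - Z*(6 + Z) (c(Z) = 5 - Z*(Z - 3*(-2 + 0)) = 5 - Z*(Z - 3*(-2)) = 5 - Z*(Z + 6) = 5 - Z*(6 + Z))
(a(E/p(-4), -1) + c(h))² = (12 + (5 - 1*0² - 6*0))² = (12 + (5 - 1*0 + 0))² = (12 + (5 + 0 + 0))² = (12 + 5)² = 17² = 289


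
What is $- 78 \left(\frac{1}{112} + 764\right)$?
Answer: $- \frac{3337191}{56} \approx -59593.0$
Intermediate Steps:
$- 78 \left(\frac{1}{112} + 764\right) = \left(-78\right) \frac{85569}{112} = - \frac{3337191}{56}$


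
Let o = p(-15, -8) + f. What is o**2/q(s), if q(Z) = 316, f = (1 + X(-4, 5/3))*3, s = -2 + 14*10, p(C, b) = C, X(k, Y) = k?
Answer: 144/79 ≈ 1.8228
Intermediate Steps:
s = 138 (s = -2 + 140 = 138)
f = -9 (f = (1 - 4)*3 = -3*3 = -9)
o = -24 (o = -15 - 9 = -24)
o**2/q(s) = (-24)**2/316 = 576*(1/316) = 144/79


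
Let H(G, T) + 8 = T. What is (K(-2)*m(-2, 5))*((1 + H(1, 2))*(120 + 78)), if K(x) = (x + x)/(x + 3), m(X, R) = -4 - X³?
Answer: 15840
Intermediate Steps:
H(G, T) = -8 + T
K(x) = 2*x/(3 + x) (K(x) = (2*x)/(3 + x) = 2*x/(3 + x))
(K(-2)*m(-2, 5))*((1 + H(1, 2))*(120 + 78)) = ((2*(-2)/(3 - 2))*(-4 - 1*(-2)³))*((1 + (-8 + 2))*(120 + 78)) = ((2*(-2)/1)*(-4 - 1*(-8)))*((1 - 6)*198) = ((2*(-2)*1)*(-4 + 8))*(-5*198) = -4*4*(-990) = -16*(-990) = 15840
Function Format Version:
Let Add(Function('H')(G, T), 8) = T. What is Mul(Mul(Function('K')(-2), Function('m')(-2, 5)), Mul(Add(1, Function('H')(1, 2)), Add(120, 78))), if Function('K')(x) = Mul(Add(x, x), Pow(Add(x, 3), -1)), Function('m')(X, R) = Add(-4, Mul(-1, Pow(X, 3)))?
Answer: 15840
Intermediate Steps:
Function('H')(G, T) = Add(-8, T)
Function('K')(x) = Mul(2, x, Pow(Add(3, x), -1)) (Function('K')(x) = Mul(Mul(2, x), Pow(Add(3, x), -1)) = Mul(2, x, Pow(Add(3, x), -1)))
Mul(Mul(Function('K')(-2), Function('m')(-2, 5)), Mul(Add(1, Function('H')(1, 2)), Add(120, 78))) = Mul(Mul(Mul(2, -2, Pow(Add(3, -2), -1)), Add(-4, Mul(-1, Pow(-2, 3)))), Mul(Add(1, Add(-8, 2)), Add(120, 78))) = Mul(Mul(Mul(2, -2, Pow(1, -1)), Add(-4, Mul(-1, -8))), Mul(Add(1, -6), 198)) = Mul(Mul(Mul(2, -2, 1), Add(-4, 8)), Mul(-5, 198)) = Mul(Mul(-4, 4), -990) = Mul(-16, -990) = 15840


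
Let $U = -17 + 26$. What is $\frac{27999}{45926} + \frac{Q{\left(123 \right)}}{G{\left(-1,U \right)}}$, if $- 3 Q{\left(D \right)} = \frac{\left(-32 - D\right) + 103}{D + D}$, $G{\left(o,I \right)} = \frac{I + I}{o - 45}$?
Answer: $\frac{65520931}{152520246} \approx 0.42959$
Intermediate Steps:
$U = 9$
$G{\left(o,I \right)} = \frac{2 I}{-45 + o}$
$Q{\left(D \right)} = - \frac{71 - D}{6 D}$ ($Q{\left(D \right)} = - \frac{\left(\left(-32 - D\right) + 103\right) \frac{1}{D + D}}{3} = - \frac{\left(71 - D\right) \frac{1}{2 D}}{3} = - \frac{\frac{1}{2} \frac{1}{D} \left(71 - D\right)}{3} = - \frac{71 - D}{6 D}$)
$\frac{27999}{45926} + \frac{Q{\left(123 \right)}}{G{\left(-1,U \right)}} = \frac{27999}{45926} + \frac{\frac{1}{6} \cdot \frac{1}{123} \left(-71 + 123\right)}{2 \cdot 9 \frac{1}{-45 - 1}} = 27999 \cdot \frac{1}{45926} + \frac{\frac{1}{6} \cdot \frac{1}{123} \cdot 52}{2 \cdot 9 \frac{1}{-46}} = \frac{27999}{45926} + \frac{26}{369 \cdot 2 \cdot 9 \left(- \frac{1}{46}\right)} = \frac{27999}{45926} + \frac{26}{369 \left(- \frac{9}{23}\right)} = \frac{27999}{45926} + \frac{26}{369} \left(- \frac{23}{9}\right) = \frac{27999}{45926} - \frac{598}{3321} = \frac{65520931}{152520246}$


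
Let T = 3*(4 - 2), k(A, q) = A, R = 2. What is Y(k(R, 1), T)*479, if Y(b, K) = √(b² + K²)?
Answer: 958*√10 ≈ 3029.5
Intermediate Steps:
T = 6 (T = 3*2 = 6)
Y(b, K) = √(K² + b²)
Y(k(R, 1), T)*479 = √(6² + 2²)*479 = √(36 + 4)*479 = √40*479 = (2*√10)*479 = 958*√10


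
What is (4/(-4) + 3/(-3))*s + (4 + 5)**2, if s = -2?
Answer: 85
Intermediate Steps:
(4/(-4) + 3/(-3))*s + (4 + 5)**2 = (4/(-4) + 3/(-3))*(-2) + (4 + 5)**2 = (4*(-1/4) + 3*(-1/3))*(-2) + 9**2 = (-1 - 1)*(-2) + 81 = -2*(-2) + 81 = 4 + 81 = 85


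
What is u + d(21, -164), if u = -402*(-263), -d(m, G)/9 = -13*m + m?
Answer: 107994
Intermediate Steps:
d(m, G) = 108*m (d(m, G) = -9*(-13*m + m) = -(-108)*m = 108*m)
u = 105726
u + d(21, -164) = 105726 + 108*21 = 105726 + 2268 = 107994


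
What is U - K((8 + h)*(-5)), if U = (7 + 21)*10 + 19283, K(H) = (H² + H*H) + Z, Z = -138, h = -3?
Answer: 18451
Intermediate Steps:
K(H) = -138 + 2*H² (K(H) = (H² + H*H) - 138 = (H² + H²) - 138 = 2*H² - 138 = -138 + 2*H²)
U = 19563 (U = 28*10 + 19283 = 280 + 19283 = 19563)
U - K((8 + h)*(-5)) = 19563 - (-138 + 2*((8 - 3)*(-5))²) = 19563 - (-138 + 2*(5*(-5))²) = 19563 - (-138 + 2*(-25)²) = 19563 - (-138 + 2*625) = 19563 - (-138 + 1250) = 19563 - 1*1112 = 19563 - 1112 = 18451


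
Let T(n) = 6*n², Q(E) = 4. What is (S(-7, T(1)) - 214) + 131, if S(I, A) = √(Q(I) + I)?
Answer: -83 + I*√3 ≈ -83.0 + 1.732*I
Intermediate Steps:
S(I, A) = √(4 + I)
(S(-7, T(1)) - 214) + 131 = (√(4 - 7) - 214) + 131 = (√(-3) - 214) + 131 = (I*√3 - 214) + 131 = (-214 + I*√3) + 131 = -83 + I*√3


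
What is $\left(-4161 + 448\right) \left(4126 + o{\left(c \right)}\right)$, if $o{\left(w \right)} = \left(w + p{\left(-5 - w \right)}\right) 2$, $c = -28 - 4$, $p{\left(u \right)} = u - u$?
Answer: $-15082206$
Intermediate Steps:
$p{\left(u \right)} = 0$
$c = -32$
$o{\left(w \right)} = 2 w$ ($o{\left(w \right)} = \left(w + 0\right) 2 = w 2 = 2 w$)
$\left(-4161 + 448\right) \left(4126 + o{\left(c \right)}\right) = \left(-4161 + 448\right) \left(4126 + 2 \left(-32\right)\right) = - 3713 \left(4126 - 64\right) = \left(-3713\right) 4062 = -15082206$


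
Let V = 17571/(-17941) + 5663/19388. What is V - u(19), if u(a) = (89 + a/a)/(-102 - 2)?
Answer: 402667285/2260960702 ≈ 0.17810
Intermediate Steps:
u(a) = -45/52 (u(a) = (89 + 1)/(-104) = 90*(-1/104) = -45/52)
V = -239066665/347840108 (V = 17571*(-1/17941) + 5663*(1/19388) = -17571/17941 + 5663/19388 = -239066665/347840108 ≈ -0.68729)
V - u(19) = -239066665/347840108 - 1*(-45/52) = -239066665/347840108 + 45/52 = 402667285/2260960702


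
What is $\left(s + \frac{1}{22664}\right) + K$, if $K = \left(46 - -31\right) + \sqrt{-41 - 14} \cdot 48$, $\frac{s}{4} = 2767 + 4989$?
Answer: $\frac{704873065}{22664} + 48 i \sqrt{55} \approx 31101.0 + 355.98 i$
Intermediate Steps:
$s = 31024$ ($s = 4 \left(2767 + 4989\right) = 4 \cdot 7756 = 31024$)
$K = 77 + 48 i \sqrt{55}$ ($K = \left(46 + 31\right) + \sqrt{-55} \cdot 48 = 77 + i \sqrt{55} \cdot 48 = 77 + 48 i \sqrt{55} \approx 77.0 + 355.98 i$)
$\left(s + \frac{1}{22664}\right) + K = \left(31024 + \frac{1}{22664}\right) + \left(77 + 48 i \sqrt{55}\right) = \frac{703127937}{22664} + \left(77 + 48 i \sqrt{55}\right) = \frac{704873065}{22664} + 48 i \sqrt{55}$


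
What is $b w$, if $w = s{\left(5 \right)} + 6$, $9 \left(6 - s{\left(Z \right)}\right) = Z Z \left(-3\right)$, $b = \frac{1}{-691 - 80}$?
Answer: $- \frac{61}{2313} \approx -0.026373$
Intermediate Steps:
$b = - \frac{1}{771}$ ($b = \frac{1}{-771} = - \frac{1}{771} \approx -0.001297$)
$s{\left(Z \right)} = 6 + \frac{Z^{2}}{3}$ ($s{\left(Z \right)} = 6 - \frac{Z Z \left(-3\right)}{9} = 6 - \frac{Z^{2} \left(-3\right)}{9} = 6 - \frac{\left(-3\right) Z^{2}}{9} = 6 + \frac{Z^{2}}{3}$)
$w = \frac{61}{3}$ ($w = \left(6 + \frac{5^{2}}{3}\right) + 6 = \left(6 + \frac{1}{3} \cdot 25\right) + 6 = \left(6 + \frac{25}{3}\right) + 6 = \frac{43}{3} + 6 = \frac{61}{3} \approx 20.333$)
$b w = \left(- \frac{1}{771}\right) \frac{61}{3} = - \frac{61}{2313}$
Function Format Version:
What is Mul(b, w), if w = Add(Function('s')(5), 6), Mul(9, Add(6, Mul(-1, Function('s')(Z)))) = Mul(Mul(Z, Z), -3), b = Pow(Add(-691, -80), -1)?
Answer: Rational(-61, 2313) ≈ -0.026373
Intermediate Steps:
b = Rational(-1, 771) (b = Pow(-771, -1) = Rational(-1, 771) ≈ -0.0012970)
Function('s')(Z) = Add(6, Mul(Rational(1, 3), Pow(Z, 2))) (Function('s')(Z) = Add(6, Mul(Rational(-1, 9), Mul(Mul(Z, Z), -3))) = Add(6, Mul(Rational(-1, 9), Mul(Pow(Z, 2), -3))) = Add(6, Mul(Rational(-1, 9), Mul(-3, Pow(Z, 2)))) = Add(6, Mul(Rational(1, 3), Pow(Z, 2))))
w = Rational(61, 3) (w = Add(Add(6, Mul(Rational(1, 3), Pow(5, 2))), 6) = Add(Add(6, Mul(Rational(1, 3), 25)), 6) = Add(Add(6, Rational(25, 3)), 6) = Add(Rational(43, 3), 6) = Rational(61, 3) ≈ 20.333)
Mul(b, w) = Mul(Rational(-1, 771), Rational(61, 3)) = Rational(-61, 2313)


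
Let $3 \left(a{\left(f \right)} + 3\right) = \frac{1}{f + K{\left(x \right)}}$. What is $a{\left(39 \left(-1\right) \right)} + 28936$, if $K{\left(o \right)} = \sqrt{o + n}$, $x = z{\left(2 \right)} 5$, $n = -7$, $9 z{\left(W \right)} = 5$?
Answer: $\frac{397163174}{13727} - \frac{i \sqrt{38}}{13727} \approx 28933.0 - 0.00044907 i$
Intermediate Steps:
$z{\left(W \right)} = \frac{5}{9}$ ($z{\left(W \right)} = \frac{1}{9} \cdot 5 = \frac{5}{9}$)
$x = \frac{25}{9}$ ($x = \frac{5}{9} \cdot 5 = \frac{25}{9} \approx 2.7778$)
$K{\left(o \right)} = \sqrt{-7 + o}$ ($K{\left(o \right)} = \sqrt{o - 7} = \sqrt{-7 + o}$)
$a{\left(f \right)} = -3 + \frac{1}{3 \left(f + \frac{i \sqrt{38}}{3}\right)}$ ($a{\left(f \right)} = -3 + \frac{1}{3 \left(f + \sqrt{-7 + \frac{25}{9}}\right)} = -3 + \frac{1}{3 \left(f + \sqrt{- \frac{38}{9}}\right)} = -3 + \frac{1}{3 \left(f + \frac{i \sqrt{38}}{3}\right)}$)
$a{\left(39 \left(-1\right) \right)} + 28936 = \frac{1 - 9 \cdot 39 \left(-1\right) - 3 i \sqrt{38}}{3 \cdot 39 \left(-1\right) + i \sqrt{38}} + 28936 = \frac{1 - -351 - 3 i \sqrt{38}}{3 \left(-39\right) + i \sqrt{38}} + 28936 = \frac{1 + 351 - 3 i \sqrt{38}}{-117 + i \sqrt{38}} + 28936 = \frac{352 - 3 i \sqrt{38}}{-117 + i \sqrt{38}} + 28936 = 28936 + \frac{352 - 3 i \sqrt{38}}{-117 + i \sqrt{38}}$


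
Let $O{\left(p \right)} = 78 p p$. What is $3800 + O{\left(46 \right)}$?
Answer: $168848$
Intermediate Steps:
$O{\left(p \right)} = 78 p^{2}$
$3800 + O{\left(46 \right)} = 3800 + 78 \cdot 46^{2} = 3800 + 78 \cdot 2116 = 3800 + 165048 = 168848$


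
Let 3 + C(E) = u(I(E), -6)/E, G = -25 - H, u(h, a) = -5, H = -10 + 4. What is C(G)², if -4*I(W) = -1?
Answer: 2704/361 ≈ 7.4903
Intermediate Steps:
H = -6
I(W) = ¼ (I(W) = -¼*(-1) = ¼)
G = -19 (G = -25 - 1*(-6) = -25 + 6 = -19)
C(E) = -3 - 5/E
C(G)² = (-3 - 5/(-19))² = (-3 - 5*(-1/19))² = (-3 + 5/19)² = (-52/19)² = 2704/361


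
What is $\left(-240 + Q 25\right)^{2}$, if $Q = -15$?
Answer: $378225$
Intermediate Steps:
$\left(-240 + Q 25\right)^{2} = \left(-240 - 375\right)^{2} = \left(-615\right)^{2} = 378225$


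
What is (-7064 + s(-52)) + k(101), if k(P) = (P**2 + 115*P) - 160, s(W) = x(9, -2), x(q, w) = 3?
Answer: 14595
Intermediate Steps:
s(W) = 3
k(P) = -160 + P**2 + 115*P
(-7064 + s(-52)) + k(101) = (-7064 + 3) + (-160 + 101**2 + 115*101) = -7061 + (-160 + 10201 + 11615) = -7061 + 21656 = 14595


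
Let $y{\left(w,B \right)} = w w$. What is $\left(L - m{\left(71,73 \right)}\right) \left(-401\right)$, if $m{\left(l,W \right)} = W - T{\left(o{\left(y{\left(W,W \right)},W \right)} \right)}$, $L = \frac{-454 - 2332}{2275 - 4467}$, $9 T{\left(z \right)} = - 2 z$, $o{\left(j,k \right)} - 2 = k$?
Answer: $\frac{116548645}{3288} \approx 35447.0$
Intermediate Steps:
$y{\left(w,B \right)} = w^{2}$
$o{\left(j,k \right)} = 2 + k$
$T{\left(z \right)} = - \frac{2 z}{9}$ ($T{\left(z \right)} = \frac{\left(-2\right) z}{9} = - \frac{2 z}{9}$)
$L = \frac{1393}{1096}$ ($L = - \frac{2786}{-2192} = \left(-2786\right) \left(- \frac{1}{2192}\right) = \frac{1393}{1096} \approx 1.271$)
$m{\left(l,W \right)} = \frac{4}{9} + \frac{11 W}{9}$ ($m{\left(l,W \right)} = W - - \frac{2 \left(2 + W\right)}{9} = W - \left(- \frac{4}{9} - \frac{2 W}{9}\right) = W + \left(\frac{4}{9} + \frac{2 W}{9}\right) = \frac{4}{9} + \frac{11 W}{9}$)
$\left(L - m{\left(71,73 \right)}\right) \left(-401\right) = \left(\frac{1393}{1096} - \left(\frac{4}{9} + \frac{11}{9} \cdot 73\right)\right) \left(-401\right) = \left(\frac{1393}{1096} - \left(\frac{4}{9} + \frac{803}{9}\right)\right) \left(-401\right) = \left(\frac{1393}{1096} - \frac{269}{3}\right) \left(-401\right) = \left(- \frac{290645}{3288}\right) \left(-401\right) = \frac{116548645}{3288}$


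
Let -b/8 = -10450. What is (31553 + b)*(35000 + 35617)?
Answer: 8131759401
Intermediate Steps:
b = 83600 (b = -8*(-10450) = 83600)
(31553 + b)*(35000 + 35617) = (31553 + 83600)*(35000 + 35617) = 115153*70617 = 8131759401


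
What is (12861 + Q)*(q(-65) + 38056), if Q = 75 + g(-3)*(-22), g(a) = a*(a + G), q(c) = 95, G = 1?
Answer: 488485404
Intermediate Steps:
g(a) = a*(1 + a) (g(a) = a*(a + 1) = a*(1 + a))
Q = -57 (Q = 75 - 3*(1 - 3)*(-22) = 75 - 3*(-2)*(-22) = 75 + 6*(-22) = 75 - 132 = -57)
(12861 + Q)*(q(-65) + 38056) = (12861 - 57)*(95 + 38056) = 12804*38151 = 488485404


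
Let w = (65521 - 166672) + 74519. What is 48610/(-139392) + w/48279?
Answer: -758719/842688 ≈ -0.90036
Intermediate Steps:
w = -26632 (w = -101151 + 74519 = -26632)
48610/(-139392) + w/48279 = 48610/(-139392) - 26632/48279 = 48610*(-1/139392) - 26632*1/48279 = -24305/69696 - 26632/48279 = -758719/842688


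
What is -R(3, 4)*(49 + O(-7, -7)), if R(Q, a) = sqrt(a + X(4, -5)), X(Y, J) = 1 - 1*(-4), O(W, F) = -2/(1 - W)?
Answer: -585/4 ≈ -146.25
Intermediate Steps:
X(Y, J) = 5 (X(Y, J) = 1 + 4 = 5)
R(Q, a) = sqrt(5 + a) (R(Q, a) = sqrt(a + 5) = sqrt(5 + a))
-R(3, 4)*(49 + O(-7, -7)) = -sqrt(5 + 4)*(49 + 2/(-1 - 7)) = -sqrt(9)*(49 + 2/(-8)) = -3*(49 + 2*(-1/8)) = -3*(49 - 1/4) = -3*195/4 = -1*585/4 = -585/4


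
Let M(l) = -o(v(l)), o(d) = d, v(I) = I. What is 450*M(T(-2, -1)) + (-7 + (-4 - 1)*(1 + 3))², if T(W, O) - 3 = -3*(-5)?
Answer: -7371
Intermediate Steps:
T(W, O) = 18 (T(W, O) = 3 - 3*(-5) = 3 + 15 = 18)
M(l) = -l
450*M(T(-2, -1)) + (-7 + (-4 - 1)*(1 + 3))² = 450*(-1*18) + (-7 + (-4 - 1)*(1 + 3))² = 450*(-18) + (-7 - 5*4)² = -8100 + (-7 - 20)² = -8100 + (-27)² = -8100 + 729 = -7371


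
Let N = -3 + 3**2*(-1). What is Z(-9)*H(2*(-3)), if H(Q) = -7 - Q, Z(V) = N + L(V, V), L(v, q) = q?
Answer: 21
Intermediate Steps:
N = -12 (N = -3 + 9*(-1) = -3 - 9 = -12)
Z(V) = -12 + V
Z(-9)*H(2*(-3)) = (-12 - 9)*(-7 - 2*(-3)) = -21*(-7 - 1*(-6)) = -21*(-7 + 6) = -21*(-1) = 21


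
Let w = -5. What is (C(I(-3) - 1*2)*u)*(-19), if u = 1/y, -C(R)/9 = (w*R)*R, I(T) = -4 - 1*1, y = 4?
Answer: -41895/4 ≈ -10474.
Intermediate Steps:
I(T) = -5 (I(T) = -4 - 1 = -5)
C(R) = 45*R**2 (C(R) = -9*(-5*R)*R = -(-45)*R**2 = 45*R**2)
u = 1/4 ≈ 0.25000
(C(I(-3) - 1*2)*u)*(-19) = ((45*(-5 - 1*2)**2)*(1/4))*(-19) = ((45*(-5 - 2)**2)*(1/4))*(-19) = ((45*(-7)**2)*(1/4))*(-19) = ((45*49)*(1/4))*(-19) = (2205*(1/4))*(-19) = (2205/4)*(-19) = -41895/4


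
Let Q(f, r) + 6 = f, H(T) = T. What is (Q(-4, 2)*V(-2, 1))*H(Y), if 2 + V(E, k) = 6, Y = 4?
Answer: -160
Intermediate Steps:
Q(f, r) = -6 + f
V(E, k) = 4 (V(E, k) = -2 + 6 = 4)
(Q(-4, 2)*V(-2, 1))*H(Y) = ((-6 - 4)*4)*4 = -10*4*4 = -40*4 = -160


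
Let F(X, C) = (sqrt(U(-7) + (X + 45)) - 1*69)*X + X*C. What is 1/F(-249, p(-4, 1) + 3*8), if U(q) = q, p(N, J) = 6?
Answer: 13/143756 + I*sqrt(211)/431268 ≈ 9.0431e-5 + 3.3682e-5*I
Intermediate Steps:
F(X, C) = C*X + X*(-69 + sqrt(38 + X)) (F(X, C) = (sqrt(-7 + (X + 45)) - 1*69)*X + X*C = (sqrt(-7 + (45 + X)) - 69)*X + C*X = (sqrt(38 + X) - 69)*X + C*X = (-69 + sqrt(38 + X))*X + C*X = X*(-69 + sqrt(38 + X)) + C*X = C*X + X*(-69 + sqrt(38 + X)))
1/F(-249, p(-4, 1) + 3*8) = 1/(-249*(-69 + (6 + 3*8) + sqrt(38 - 249))) = 1/(-249*(-69 + (6 + 24) + sqrt(-211))) = 1/(-249*(-69 + 30 + I*sqrt(211))) = 1/(-249*(-39 + I*sqrt(211))) = 1/(9711 - 249*I*sqrt(211))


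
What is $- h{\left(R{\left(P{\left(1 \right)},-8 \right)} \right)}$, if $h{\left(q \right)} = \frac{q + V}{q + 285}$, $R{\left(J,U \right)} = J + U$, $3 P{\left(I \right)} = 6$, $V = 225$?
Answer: $- \frac{73}{93} \approx -0.78495$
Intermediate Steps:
$P{\left(I \right)} = 2$ ($P{\left(I \right)} = \frac{1}{3} \cdot 6 = 2$)
$h{\left(q \right)} = \frac{225 + q}{285 + q}$ ($h{\left(q \right)} = \frac{q + 225}{q + 285} = \frac{225 + q}{285 + q}$)
$- h{\left(R{\left(P{\left(1 \right)},-8 \right)} \right)} = - \frac{225 + \left(2 - 8\right)}{285 + \left(2 - 8\right)} = - \frac{225 - 6}{285 - 6} = - \frac{219}{279} = \left(-1\right) \frac{73}{93} = - \frac{73}{93}$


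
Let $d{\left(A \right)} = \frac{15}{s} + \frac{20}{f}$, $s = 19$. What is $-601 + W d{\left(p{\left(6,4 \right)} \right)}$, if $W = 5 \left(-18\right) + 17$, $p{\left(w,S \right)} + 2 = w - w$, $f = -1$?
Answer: $\frac{15226}{19} \approx 801.37$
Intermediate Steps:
$p{\left(w,S \right)} = -2$ ($p{\left(w,S \right)} = -2 + \left(w - w\right) = -2 + 0 = -2$)
$d{\left(A \right)} = - \frac{365}{19}$ ($d{\left(A \right)} = \frac{15}{19} + \frac{20}{-1} = 15 \cdot \frac{1}{19} + 20 \left(-1\right) = \frac{15}{19} - 20 = - \frac{365}{19}$)
$W = -73$ ($W = -90 + 17 = -73$)
$-601 + W d{\left(p{\left(6,4 \right)} \right)} = -601 - - \frac{26645}{19} = -601 + \frac{26645}{19} = \frac{15226}{19}$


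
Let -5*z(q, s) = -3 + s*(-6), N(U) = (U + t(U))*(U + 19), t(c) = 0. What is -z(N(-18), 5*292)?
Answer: -8763/5 ≈ -1752.6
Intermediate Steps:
N(U) = U*(19 + U) (N(U) = (U + 0)*(U + 19) = U*(19 + U))
z(q, s) = 3/5 + 6*s/5 (z(q, s) = -(-3 + s*(-6))/5 = -(-3 - 6*s)/5 = 3/5 + 6*s/5)
-z(N(-18), 5*292) = -(3/5 + 6*(5*292)/5) = -(3/5 + (6/5)*1460) = -(3/5 + 1752) = -1*8763/5 = -8763/5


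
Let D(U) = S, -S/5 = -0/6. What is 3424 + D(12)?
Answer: 3424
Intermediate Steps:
S = 0 (S = -(-65)*0/6 = -(-65)*0*(1/6) = -(-65)*0 = -5*0 = 0)
D(U) = 0
3424 + D(12) = 3424 + 0 = 3424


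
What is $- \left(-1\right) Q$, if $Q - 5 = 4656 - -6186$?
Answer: $10847$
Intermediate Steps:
$Q = 10847$ ($Q = 5 + \left(4656 - -6186\right) = 5 + \left(4656 + 6186\right) = 5 + 10842 = 10847$)
$- \left(-1\right) Q = - \left(-1\right) 10847 = \left(-1\right) \left(-10847\right) = 10847$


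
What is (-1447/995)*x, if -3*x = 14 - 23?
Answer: -4341/995 ≈ -4.3628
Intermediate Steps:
x = 3 (x = -(14 - 23)/3 = -⅓*(-9) = 3)
(-1447/995)*x = -1447/995*3 = -4341/995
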